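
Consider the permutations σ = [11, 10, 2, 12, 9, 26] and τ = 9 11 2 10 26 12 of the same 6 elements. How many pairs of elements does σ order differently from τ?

6

Assign each item its position (1..6) in the first ordering, then rewrite the second ordering as that position sequence:
positions: 11→1, 10→2, 2→3, 12→4, 9→5, 26→6
second ordering as positions: [5, 1, 3, 2, 6, 4]
Discordant pairs = inversions in this position sequence.
5: 1, 3, 2, 4 → 4
1: 0
3: 2 → 1
2: 0
6: 4 → 1
4: 0
Total: 4 + 0 + 1 + 0 + 1 + 0 = 6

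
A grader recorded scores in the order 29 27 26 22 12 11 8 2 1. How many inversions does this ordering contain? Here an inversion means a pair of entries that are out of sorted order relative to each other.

Element-by-element contributions:
29: 8
27: 7
26: 6
22: 5
12: 4
11: 3
8: 2
2: 1
1: 0
Sum: 8 + 7 + 6 + 5 + 4 + 3 + 2 + 1 + 0 = 36

36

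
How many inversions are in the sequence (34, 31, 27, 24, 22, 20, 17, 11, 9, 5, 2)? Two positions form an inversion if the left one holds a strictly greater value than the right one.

55

Count, for each position, how many later elements it exceeds:
34: 10
31: 9
27: 8
24: 7
22: 6
20: 5
17: 4
11: 3
9: 2
5: 1
2: 0
Sum: 10 + 9 + 8 + 7 + 6 + 5 + 4 + 3 + 2 + 1 + 0 = 55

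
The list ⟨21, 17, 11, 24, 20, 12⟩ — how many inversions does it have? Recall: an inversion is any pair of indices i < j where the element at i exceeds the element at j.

Count, for each position, how many later elements it exceeds:
21 → 17, 11, 20, 12 → 4
17 → 11, 12 → 2
11 → none → 0
24 → 20, 12 → 2
20 → 12 → 1
12 → none → 0
Sum: 4 + 2 + 0 + 2 + 1 + 0 = 9

9 inversions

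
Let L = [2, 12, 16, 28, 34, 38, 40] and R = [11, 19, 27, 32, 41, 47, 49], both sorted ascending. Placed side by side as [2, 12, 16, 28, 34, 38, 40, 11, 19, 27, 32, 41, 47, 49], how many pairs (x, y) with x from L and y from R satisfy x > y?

For each element r of the right run, count left-run elements greater than r:
r = 11: 12, 16, 28, 34, 38, 40 → 6
r = 19: 28, 34, 38, 40 → 4
r = 27: 28, 34, 38, 40 → 4
r = 32: 34, 38, 40 → 3
r = 41: none → 0
r = 47: none → 0
r = 49: none → 0
Cross-inversions: 6 + 4 + 4 + 3 + 0 + 0 + 0 = 17

17 cross-inversions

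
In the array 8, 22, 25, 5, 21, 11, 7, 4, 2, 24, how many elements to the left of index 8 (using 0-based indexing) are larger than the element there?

8 such elements

The element at index 8 is 2.
Elements before it: 8, 22, 25, 5, 21, 11, 7, 4
Those larger than 2: 8, 22, 25, 5, 21, 11, 7, 4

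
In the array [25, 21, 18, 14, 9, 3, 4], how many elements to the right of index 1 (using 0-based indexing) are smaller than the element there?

The element at index 1 is 21.
Elements after it: 18, 14, 9, 3, 4
Those smaller than 21: 18, 14, 9, 3, 4

5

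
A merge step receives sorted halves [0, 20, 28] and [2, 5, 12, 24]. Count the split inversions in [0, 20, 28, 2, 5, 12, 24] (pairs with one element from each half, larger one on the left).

Count, for every r in R, how many entries of L exceed r:
r = 2: 20, 28 → 2
r = 5: 20, 28 → 2
r = 12: 20, 28 → 2
r = 24: 28 → 1
Cross-inversions: 2 + 2 + 2 + 1 = 7

7 cross-inversions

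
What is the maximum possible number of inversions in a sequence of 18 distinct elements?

The maximum occurs when the array is in strictly decreasing order: every one of the C(18, 2) pairs is inverted.
C(18, 2) = 18·17/2 = 153

There are 153 inversions.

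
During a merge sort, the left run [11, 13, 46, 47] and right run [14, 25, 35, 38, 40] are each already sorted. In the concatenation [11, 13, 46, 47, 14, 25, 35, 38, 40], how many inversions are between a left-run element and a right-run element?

Split inversions: 10

Count, for every r in R, how many entries of L exceed r:
r = 14: 46, 47 → 2
r = 25: 46, 47 → 2
r = 35: 46, 47 → 2
r = 38: 46, 47 → 2
r = 40: 46, 47 → 2
Cross-inversions: 2 + 2 + 2 + 2 + 2 = 10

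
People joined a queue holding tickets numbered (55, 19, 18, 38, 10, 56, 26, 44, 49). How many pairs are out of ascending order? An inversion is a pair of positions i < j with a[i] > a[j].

Sweep left to right; for each value list the smaller values that follow it:
55: 7
19: 2
18: 1
38: 2
10: 0
56: 3
26: 0
44: 0
49: 0
Sum: 7 + 2 + 1 + 2 + 0 + 3 + 0 + 0 + 0 = 15

15 inversions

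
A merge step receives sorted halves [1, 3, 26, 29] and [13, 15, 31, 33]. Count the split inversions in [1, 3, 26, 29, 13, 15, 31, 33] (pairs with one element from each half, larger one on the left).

For each element r of the right run, count left-run elements greater than r:
r = 13: 26, 29 → 2
r = 15: 26, 29 → 2
r = 31: none → 0
r = 33: none → 0
Cross-inversions: 2 + 2 + 0 + 0 = 4

4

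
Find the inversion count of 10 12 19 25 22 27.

1

Count, for each position, how many later elements it exceeds:
10: 0
12: 0
19: 0
25: 1
22: 0
27: 0
Sum: 0 + 0 + 0 + 1 + 0 + 0 = 1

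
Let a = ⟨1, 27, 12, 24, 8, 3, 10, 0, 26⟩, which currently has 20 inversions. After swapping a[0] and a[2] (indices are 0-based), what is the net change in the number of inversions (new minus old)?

Positions 0 and 2 hold 1 and 12; after swapping, the array is [12, 27, 1, 24, 8, 3, 10, 0, 26].
Element-by-element contributions:
12: 5
27: 7
1: 1
24: 4
8: 2
3: 1
10: 1
0: 0
26: 0
Sum: 5 + 7 + 1 + 4 + 2 + 1 + 1 + 0 + 0 = 21
Change: 21 − 20 = +1

+1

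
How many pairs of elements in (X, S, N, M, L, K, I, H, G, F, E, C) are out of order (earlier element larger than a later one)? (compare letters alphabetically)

66

Element-by-element contributions:
X → S, N, M, L, K, I, H, G, F, E, C → 11
S → N, M, L, K, I, H, G, F, E, C → 10
N → M, L, K, I, H, G, F, E, C → 9
M → L, K, I, H, G, F, E, C → 8
L → K, I, H, G, F, E, C → 7
K → I, H, G, F, E, C → 6
I → H, G, F, E, C → 5
H → G, F, E, C → 4
G → F, E, C → 3
F → E, C → 2
E → C → 1
C → none → 0
Sum: 11 + 10 + 9 + 8 + 7 + 6 + 5 + 4 + 3 + 2 + 1 + 0 = 66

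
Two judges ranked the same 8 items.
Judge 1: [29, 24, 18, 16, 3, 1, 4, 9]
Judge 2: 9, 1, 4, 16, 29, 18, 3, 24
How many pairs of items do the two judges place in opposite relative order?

Assign each item its position (1..8) in the first ordering, then rewrite the second ordering as that position sequence:
positions: 29→1, 24→2, 18→3, 16→4, 3→5, 1→6, 4→7, 9→8
second ordering as positions: [8, 6, 7, 4, 1, 3, 5, 2]
Discordant pairs = inversions in this position sequence.
8: 6, 7, 4, 1, 3, 5, 2 → 7
6: 4, 1, 3, 5, 2 → 5
7: 4, 1, 3, 5, 2 → 5
4: 1, 3, 2 → 3
1: 0
3: 2 → 1
5: 2 → 1
2: 0
Total: 7 + 5 + 5 + 3 + 0 + 1 + 1 + 0 = 22

22 discordant pairs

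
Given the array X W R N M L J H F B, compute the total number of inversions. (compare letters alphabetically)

45 inversions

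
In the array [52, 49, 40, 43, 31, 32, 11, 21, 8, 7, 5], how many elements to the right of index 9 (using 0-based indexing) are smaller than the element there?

1

The element at index 9 is 7.
Elements after it: 5
Those smaller than 7: 5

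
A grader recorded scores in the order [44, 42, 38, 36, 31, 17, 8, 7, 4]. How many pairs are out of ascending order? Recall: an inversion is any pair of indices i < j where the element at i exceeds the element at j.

36

Count, for each position, how many later elements it exceeds:
44 → 42, 38, 36, 31, 17, 8, 7, 4 → 8
42 → 38, 36, 31, 17, 8, 7, 4 → 7
38 → 36, 31, 17, 8, 7, 4 → 6
36 → 31, 17, 8, 7, 4 → 5
31 → 17, 8, 7, 4 → 4
17 → 8, 7, 4 → 3
8 → 7, 4 → 2
7 → 4 → 1
4 → none → 0
Sum: 8 + 7 + 6 + 5 + 4 + 3 + 2 + 1 + 0 = 36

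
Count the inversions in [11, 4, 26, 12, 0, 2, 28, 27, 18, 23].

Count, for each position, how many later elements it exceeds:
11: 3
4: 2
26: 5
12: 2
0: 0
2: 0
28: 3
27: 2
18: 0
23: 0
Sum: 3 + 2 + 5 + 2 + 0 + 0 + 3 + 2 + 0 + 0 = 17

17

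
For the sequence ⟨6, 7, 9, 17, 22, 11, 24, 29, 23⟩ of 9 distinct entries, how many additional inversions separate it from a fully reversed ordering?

32

Maximum inversions for 9 distinct elements is C(9, 2) = 9·8/2 = 36.
Current inversions — for each element, count later smaller elements:
6: 0
7: 0
9: 0
17: 1
22: 1
11: 0
24: 1
29: 1
23: 0
Current total: 0 + 0 + 0 + 1 + 1 + 0 + 1 + 1 + 0 = 4
Shortfall: 36 − 4 = 32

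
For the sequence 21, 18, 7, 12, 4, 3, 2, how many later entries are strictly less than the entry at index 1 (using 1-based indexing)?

6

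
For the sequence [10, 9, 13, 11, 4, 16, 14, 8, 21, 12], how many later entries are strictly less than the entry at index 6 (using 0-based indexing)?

The element at index 6 is 14.
Elements after it: 8, 21, 12
Those smaller than 14: 8, 12

2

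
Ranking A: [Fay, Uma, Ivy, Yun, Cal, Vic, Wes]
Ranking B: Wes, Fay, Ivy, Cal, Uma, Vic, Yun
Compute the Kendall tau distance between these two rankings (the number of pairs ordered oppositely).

Assign each item its position (1..7) in the first ordering, then rewrite the second ordering as that position sequence:
positions: Fay→1, Uma→2, Ivy→3, Yun→4, Cal→5, Vic→6, Wes→7
second ordering as positions: [7, 1, 3, 5, 2, 6, 4]
Discordant pairs = inversions in this position sequence.
7: 1, 3, 5, 2, 6, 4 → 6
1: 0
3: 2 → 1
5: 2, 4 → 2
2: 0
6: 4 → 1
4: 0
Total: 6 + 0 + 1 + 2 + 0 + 1 + 0 = 10

10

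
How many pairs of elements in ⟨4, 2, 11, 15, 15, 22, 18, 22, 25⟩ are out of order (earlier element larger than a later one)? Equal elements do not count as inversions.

Sweep left to right; for each value list the smaller values that follow it:
4 → 2 → 1
2 → none → 0
11 → none → 0
15 → none → 0
15 → none → 0
22 → 18 → 1
18 → none → 0
22 → none → 0
25 → none → 0
Sum: 1 + 0 + 0 + 0 + 0 + 1 + 0 + 0 + 0 = 2

There are 2 inversions.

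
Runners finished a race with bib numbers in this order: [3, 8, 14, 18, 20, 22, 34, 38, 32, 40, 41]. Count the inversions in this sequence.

2 inversions

For each element, count later entries that are smaller:
3: 0
8: 0
14: 0
18: 0
20: 0
22: 0
34: 1
38: 1
32: 0
40: 0
41: 0
Sum: 0 + 0 + 0 + 0 + 0 + 0 + 1 + 1 + 0 + 0 + 0 = 2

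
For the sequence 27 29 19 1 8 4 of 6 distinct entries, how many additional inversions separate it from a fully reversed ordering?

3

Maximum inversions for 6 distinct elements is C(6, 2) = 6·5/2 = 15.
Current inversions — for each element, count later smaller elements:
27: 4
29: 4
19: 3
1: 0
8: 1
4: 0
Current total: 4 + 4 + 3 + 0 + 1 + 0 = 12
Shortfall: 15 − 12 = 3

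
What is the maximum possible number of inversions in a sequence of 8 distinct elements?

A reversed (strictly descending) arrangement makes every pair an inversion, giving C(8, 2) inversions.
C(8, 2) = 8·7/2 = 28

28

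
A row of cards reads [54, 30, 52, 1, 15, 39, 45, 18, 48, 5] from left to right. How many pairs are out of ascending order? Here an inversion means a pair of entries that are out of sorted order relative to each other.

Sweep left to right; for each value list the smaller values that follow it:
54: 9
30: 4
52: 7
1: 0
15: 1
39: 2
45: 2
18: 1
48: 1
5: 0
Sum: 9 + 4 + 7 + 0 + 1 + 2 + 2 + 1 + 1 + 0 = 27

27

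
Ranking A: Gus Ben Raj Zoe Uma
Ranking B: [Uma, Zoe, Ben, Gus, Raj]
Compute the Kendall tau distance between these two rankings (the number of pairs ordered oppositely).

8

Assign each item its position (1..5) in the first ordering, then rewrite the second ordering as that position sequence:
positions: Gus→1, Ben→2, Raj→3, Zoe→4, Uma→5
second ordering as positions: [5, 4, 2, 1, 3]
Discordant pairs = inversions in this position sequence.
5: 4, 2, 1, 3 → 4
4: 2, 1, 3 → 3
2: 1 → 1
1: 0
3: 0
Total: 4 + 3 + 1 + 0 + 0 = 8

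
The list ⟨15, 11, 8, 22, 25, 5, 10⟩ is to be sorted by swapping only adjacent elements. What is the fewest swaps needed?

Minimum adjacent swaps = number of inversions (each swap of adjacent out-of-order elements removes one inversion and no swap can remove more).
Count inversions — for each element, later elements that are smaller:
15: 11, 8, 5, 10 → 4
11: 8, 5, 10 → 3
8: 5 → 1
22: 5, 10 → 2
25: 5, 10 → 2
5: none → 0
10: none → 0
Total inversions: 4 + 3 + 1 + 2 + 2 + 0 + 0 = 12

12 swaps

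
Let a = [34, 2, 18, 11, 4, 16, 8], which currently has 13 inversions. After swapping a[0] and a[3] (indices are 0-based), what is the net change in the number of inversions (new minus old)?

-3

Positions 0 and 3 hold 34 and 11; after swapping, the array is [11, 2, 18, 34, 4, 16, 8].
For each element, count later entries that are smaller:
11 → 2, 4, 8 → 3
2 → none → 0
18 → 4, 16, 8 → 3
34 → 4, 16, 8 → 3
4 → none → 0
16 → 8 → 1
8 → none → 0
Sum: 3 + 0 + 3 + 3 + 0 + 1 + 0 = 10
Change: 10 − 13 = -3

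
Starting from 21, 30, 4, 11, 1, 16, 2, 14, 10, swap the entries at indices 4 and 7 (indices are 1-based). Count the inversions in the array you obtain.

There are 22 inversions.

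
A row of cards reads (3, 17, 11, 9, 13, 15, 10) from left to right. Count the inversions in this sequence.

Inversion pairs (indices are 1-based):
(2,3): 17 > 11
(2,4): 17 > 9
(2,5): 17 > 13
(2,6): 17 > 15
(2,7): 17 > 10
(3,4): 11 > 9
(3,7): 11 > 10
(5,7): 13 > 10
(6,7): 15 > 10
That's 9 pairs.

9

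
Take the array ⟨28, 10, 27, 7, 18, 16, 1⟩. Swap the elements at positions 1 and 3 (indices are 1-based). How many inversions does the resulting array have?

Positions 1 and 3 hold 28 and 27; after swapping, the array is [27, 10, 28, 7, 18, 16, 1].
Sweep left to right; for each value list the smaller values that follow it:
27: 5
10: 2
28: 4
7: 1
18: 2
16: 1
1: 0
Sum: 5 + 2 + 4 + 1 + 2 + 1 + 0 = 15

15 inversions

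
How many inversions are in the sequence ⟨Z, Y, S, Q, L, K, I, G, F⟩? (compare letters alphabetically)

Element-by-element contributions:
Z: 8
Y: 7
S: 6
Q: 5
L: 4
K: 3
I: 2
G: 1
F: 0
Sum: 8 + 7 + 6 + 5 + 4 + 3 + 2 + 1 + 0 = 36

Inversions: 36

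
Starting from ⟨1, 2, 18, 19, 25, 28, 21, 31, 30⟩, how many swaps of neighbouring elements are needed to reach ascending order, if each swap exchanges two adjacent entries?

3

Minimum adjacent swaps = number of inversions (each swap of adjacent out-of-order elements removes one inversion and no swap can remove more).
Count inversions — for each element, later elements that are smaller:
1: none → 0
2: none → 0
18: none → 0
19: none → 0
25: 21 → 1
28: 21 → 1
21: none → 0
31: 30 → 1
30: none → 0
Total inversions: 0 + 0 + 0 + 0 + 1 + 1 + 0 + 1 + 0 = 3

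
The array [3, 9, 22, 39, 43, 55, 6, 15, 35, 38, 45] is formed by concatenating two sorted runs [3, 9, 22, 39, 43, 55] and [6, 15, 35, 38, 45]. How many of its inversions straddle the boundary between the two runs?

16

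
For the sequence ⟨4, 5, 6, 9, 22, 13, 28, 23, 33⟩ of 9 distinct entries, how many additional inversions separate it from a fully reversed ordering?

34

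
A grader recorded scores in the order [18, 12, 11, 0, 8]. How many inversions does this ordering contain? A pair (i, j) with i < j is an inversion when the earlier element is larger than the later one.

Out-of-order pairs: 9

Inversion pairs (indices are 0-based):
(0,1): 18 > 12
(0,2): 18 > 11
(0,3): 18 > 0
(0,4): 18 > 8
(1,2): 12 > 11
(1,3): 12 > 0
(1,4): 12 > 8
(2,3): 11 > 0
(2,4): 11 > 8
That's 9 pairs.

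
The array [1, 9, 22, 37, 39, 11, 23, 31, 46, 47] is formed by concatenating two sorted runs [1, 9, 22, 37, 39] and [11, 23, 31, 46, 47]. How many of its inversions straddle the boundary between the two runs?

There are 7 cross-inversions.

For each element r of the right run, count left-run elements greater than r:
r = 11: 22, 37, 39 → 3
r = 23: 37, 39 → 2
r = 31: 37, 39 → 2
r = 46: none → 0
r = 47: none → 0
Cross-inversions: 3 + 2 + 2 + 0 + 0 = 7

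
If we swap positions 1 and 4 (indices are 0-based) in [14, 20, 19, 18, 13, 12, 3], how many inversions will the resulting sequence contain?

13 inversions

Positions 1 and 4 hold 20 and 13; after swapping, the array is [14, 13, 19, 18, 20, 12, 3].
For each element, count later entries that are smaller:
14: 3
13: 2
19: 3
18: 2
20: 2
12: 1
3: 0
Sum: 3 + 2 + 3 + 2 + 2 + 1 + 0 = 13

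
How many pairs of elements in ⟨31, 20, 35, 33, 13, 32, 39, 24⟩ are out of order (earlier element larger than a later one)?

Out-of-order pairs: 13

Sweep left to right; for each value list the smaller values that follow it:
31 → 20, 13, 24 → 3
20 → 13 → 1
35 → 33, 13, 32, 24 → 4
33 → 13, 32, 24 → 3
13 → none → 0
32 → 24 → 1
39 → 24 → 1
24 → none → 0
Sum: 3 + 1 + 4 + 3 + 0 + 1 + 1 + 0 = 13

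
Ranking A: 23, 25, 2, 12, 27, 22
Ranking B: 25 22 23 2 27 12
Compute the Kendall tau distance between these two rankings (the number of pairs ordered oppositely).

Assign each item its position (1..6) in the first ordering, then rewrite the second ordering as that position sequence:
positions: 23→1, 25→2, 2→3, 12→4, 27→5, 22→6
second ordering as positions: [2, 6, 1, 3, 5, 4]
Discordant pairs = inversions in this position sequence.
2: 1 → 1
6: 1, 3, 5, 4 → 4
1: 0
3: 0
5: 4 → 1
4: 0
Total: 1 + 4 + 0 + 0 + 1 + 0 = 6

6 discordant pairs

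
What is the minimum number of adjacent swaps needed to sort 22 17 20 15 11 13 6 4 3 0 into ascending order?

43 swaps

The minimum number of adjacent swaps to sort an array equals its inversion count, since every such swap removes exactly one inversion.
Count inversions — for each element, later elements that are smaller:
22: 17, 20, 15, 11, 13, 6, 4, 3, 0 → 9
17: 15, 11, 13, 6, 4, 3, 0 → 7
20: 15, 11, 13, 6, 4, 3, 0 → 7
15: 11, 13, 6, 4, 3, 0 → 6
11: 6, 4, 3, 0 → 4
13: 6, 4, 3, 0 → 4
6: 4, 3, 0 → 3
4: 3, 0 → 2
3: 0 → 1
0: none → 0
Total inversions: 9 + 7 + 7 + 6 + 4 + 4 + 3 + 2 + 1 + 0 = 43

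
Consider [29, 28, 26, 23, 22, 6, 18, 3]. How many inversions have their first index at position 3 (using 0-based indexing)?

4 such elements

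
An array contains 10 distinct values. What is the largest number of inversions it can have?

The maximum occurs when the array is in strictly decreasing order: every one of the C(10, 2) pairs is inverted.
C(10, 2) = 10·9/2 = 45

45 inversions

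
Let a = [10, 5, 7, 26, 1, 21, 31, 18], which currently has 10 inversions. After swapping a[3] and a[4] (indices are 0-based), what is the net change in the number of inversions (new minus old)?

-1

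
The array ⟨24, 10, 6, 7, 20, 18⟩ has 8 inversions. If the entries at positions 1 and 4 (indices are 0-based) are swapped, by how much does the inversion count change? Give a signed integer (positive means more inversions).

+1

Positions 1 and 4 hold 10 and 20; after swapping, the array is [24, 20, 6, 7, 10, 18].
For each element, count later entries that are smaller:
24 → 20, 6, 7, 10, 18 → 5
20 → 6, 7, 10, 18 → 4
6 → none → 0
7 → none → 0
10 → none → 0
18 → none → 0
Sum: 5 + 4 + 0 + 0 + 0 + 0 = 9
Change: 9 − 8 = +1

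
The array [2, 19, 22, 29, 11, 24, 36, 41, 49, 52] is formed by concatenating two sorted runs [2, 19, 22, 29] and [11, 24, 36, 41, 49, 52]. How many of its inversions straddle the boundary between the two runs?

4 cross-inversions

Take each right-half value and tally the left-half values above it:
r = 11: 19, 22, 29 → 3
r = 24: 29 → 1
r = 36: none → 0
r = 41: none → 0
r = 49: none → 0
r = 52: none → 0
Cross-inversions: 3 + 1 + 0 + 0 + 0 + 0 = 4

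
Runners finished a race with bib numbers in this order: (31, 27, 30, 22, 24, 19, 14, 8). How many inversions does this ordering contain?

Inversions: 26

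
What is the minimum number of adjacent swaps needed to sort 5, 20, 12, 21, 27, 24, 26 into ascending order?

Adjacent swaps: 3

Minimum adjacent swaps = number of inversions (each swap of adjacent out-of-order elements removes one inversion and no swap can remove more).
Count inversions — for each element, later elements that are smaller:
5: none → 0
20: 12 → 1
12: none → 0
21: none → 0
27: 24, 26 → 2
24: none → 0
26: none → 0
Total inversions: 0 + 1 + 0 + 0 + 2 + 0 + 0 = 3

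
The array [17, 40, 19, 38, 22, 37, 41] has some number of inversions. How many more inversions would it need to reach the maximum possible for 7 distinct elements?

15

Maximum inversions for 7 distinct elements is C(7, 2) = 7·6/2 = 21.
Current inversions — for each element, count later smaller elements:
17: 0
40: 4
19: 0
38: 2
22: 0
37: 0
41: 0
Current total: 0 + 4 + 0 + 2 + 0 + 0 + 0 = 6
Shortfall: 21 − 6 = 15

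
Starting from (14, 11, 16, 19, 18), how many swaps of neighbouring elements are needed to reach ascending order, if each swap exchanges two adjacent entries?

Minimum adjacent swaps = number of inversions (each swap of adjacent out-of-order elements removes one inversion and no swap can remove more).
Count inversions — for each element, later elements that are smaller:
14: 11 → 1
11: none → 0
16: none → 0
19: 18 → 1
18: none → 0
Total inversions: 1 + 0 + 0 + 1 + 0 = 2

2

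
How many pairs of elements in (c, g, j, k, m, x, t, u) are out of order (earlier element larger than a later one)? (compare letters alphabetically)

2 out-of-order pairs

Count, for each position, how many later elements it exceeds:
c: 0
g: 0
j: 0
k: 0
m: 0
x: 2
t: 0
u: 0
Sum: 0 + 0 + 0 + 0 + 0 + 2 + 0 + 0 = 2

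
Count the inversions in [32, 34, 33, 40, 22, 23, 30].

Out-of-order pairs: 13

Sweep left to right; for each value list the smaller values that follow it:
32 → 22, 23, 30 → 3
34 → 33, 22, 23, 30 → 4
33 → 22, 23, 30 → 3
40 → 22, 23, 30 → 3
22 → none → 0
23 → none → 0
30 → none → 0
Sum: 3 + 4 + 3 + 3 + 0 + 0 + 0 = 13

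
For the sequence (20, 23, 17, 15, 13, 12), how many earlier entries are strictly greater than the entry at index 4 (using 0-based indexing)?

4

The element at index 4 is 13.
Elements before it: 20, 23, 17, 15
Those larger than 13: 20, 23, 17, 15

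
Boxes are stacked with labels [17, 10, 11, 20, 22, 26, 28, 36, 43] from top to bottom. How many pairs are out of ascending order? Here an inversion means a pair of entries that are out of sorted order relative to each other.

2 out-of-order pairs

For each element, count later entries that are smaller:
17 → 10, 11 → 2
10 → none → 0
11 → none → 0
20 → none → 0
22 → none → 0
26 → none → 0
28 → none → 0
36 → none → 0
43 → none → 0
Sum: 2 + 0 + 0 + 0 + 0 + 0 + 0 + 0 + 0 = 2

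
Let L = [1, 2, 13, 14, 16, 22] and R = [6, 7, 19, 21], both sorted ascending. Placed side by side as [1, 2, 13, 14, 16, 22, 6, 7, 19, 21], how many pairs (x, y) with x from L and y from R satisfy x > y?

10

Take each right-half value and tally the left-half values above it:
r = 6: 13, 14, 16, 22 → 4
r = 7: 13, 14, 16, 22 → 4
r = 19: 22 → 1
r = 21: 22 → 1
Cross-inversions: 4 + 4 + 1 + 1 = 10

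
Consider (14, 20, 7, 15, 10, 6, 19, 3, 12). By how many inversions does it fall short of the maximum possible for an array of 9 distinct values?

13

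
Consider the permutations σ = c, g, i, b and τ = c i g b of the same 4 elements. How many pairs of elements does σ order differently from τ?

Assign each item its position (1..4) in the first ordering, then rewrite the second ordering as that position sequence:
positions: c→1, g→2, i→3, b→4
second ordering as positions: [1, 3, 2, 4]
Discordant pairs = inversions in this position sequence.
1: 0
3: 2 → 1
2: 0
4: 0
Total: 0 + 1 + 0 + 0 = 1

1 discordant pair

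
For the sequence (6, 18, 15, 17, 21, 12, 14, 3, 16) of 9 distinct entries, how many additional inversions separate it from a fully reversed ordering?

Maximum inversions for 9 distinct elements is C(9, 2) = 9·8/2 = 36.
Current inversions — for each element, count later smaller elements:
6: 1
18: 6
15: 3
17: 4
21: 4
12: 1
14: 1
3: 0
16: 0
Current total: 1 + 6 + 3 + 4 + 4 + 1 + 1 + 0 + 0 = 20
Shortfall: 36 − 20 = 16

16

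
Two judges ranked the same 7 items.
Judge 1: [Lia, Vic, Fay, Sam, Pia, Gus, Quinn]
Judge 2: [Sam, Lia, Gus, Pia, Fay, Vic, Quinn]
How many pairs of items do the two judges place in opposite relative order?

9

Assign each item its position (1..7) in the first ordering, then rewrite the second ordering as that position sequence:
positions: Lia→1, Vic→2, Fay→3, Sam→4, Pia→5, Gus→6, Quinn→7
second ordering as positions: [4, 1, 6, 5, 3, 2, 7]
Discordant pairs = inversions in this position sequence.
4: 1, 3, 2 → 3
1: 0
6: 5, 3, 2 → 3
5: 3, 2 → 2
3: 2 → 1
2: 0
7: 0
Total: 3 + 0 + 3 + 2 + 1 + 0 + 0 = 9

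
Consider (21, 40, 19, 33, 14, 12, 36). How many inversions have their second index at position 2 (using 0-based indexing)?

2

The element at index 2 is 19.
Elements before it: 21, 40
Those larger than 19: 21, 40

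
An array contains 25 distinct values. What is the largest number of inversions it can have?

A reversed (strictly descending) arrangement makes every pair an inversion, giving C(25, 2) inversions.
C(25, 2) = 25·24/2 = 300

There are 300 inversions.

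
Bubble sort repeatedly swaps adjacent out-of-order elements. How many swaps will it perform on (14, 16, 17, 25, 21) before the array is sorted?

Minimum adjacent swaps = number of inversions (each swap of adjacent out-of-order elements removes one inversion and no swap can remove more).
Count inversions — for each element, later elements that are smaller:
14: none → 0
16: none → 0
17: none → 0
25: 21 → 1
21: none → 0
Total inversions: 0 + 0 + 0 + 1 + 0 = 1

1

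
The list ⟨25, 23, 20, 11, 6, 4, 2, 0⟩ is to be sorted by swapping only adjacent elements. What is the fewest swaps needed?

Each adjacent swap fixes exactly one inversion, so the minimum swap count equals the number of inversions.
Count inversions — for each element, later elements that are smaller:
25: 23, 20, 11, 6, 4, 2, 0 → 7
23: 20, 11, 6, 4, 2, 0 → 6
20: 11, 6, 4, 2, 0 → 5
11: 6, 4, 2, 0 → 4
6: 4, 2, 0 → 3
4: 2, 0 → 2
2: 0 → 1
0: none → 0
Total inversions: 7 + 6 + 5 + 4 + 3 + 2 + 1 + 0 = 28

28 swaps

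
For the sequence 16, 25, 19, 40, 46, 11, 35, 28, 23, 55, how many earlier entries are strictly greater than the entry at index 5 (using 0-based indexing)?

The element at index 5 is 11.
Elements before it: 16, 25, 19, 40, 46
Those larger than 11: 16, 25, 19, 40, 46

5 such elements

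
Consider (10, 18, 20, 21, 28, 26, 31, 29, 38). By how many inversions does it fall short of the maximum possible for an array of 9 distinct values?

34

Maximum inversions for 9 distinct elements is C(9, 2) = 9·8/2 = 36.
Current inversions — for each element, count later smaller elements:
10: 0
18: 0
20: 0
21: 0
28: 1
26: 0
31: 1
29: 0
38: 0
Current total: 0 + 0 + 0 + 0 + 1 + 0 + 1 + 0 + 0 = 2
Shortfall: 36 − 2 = 34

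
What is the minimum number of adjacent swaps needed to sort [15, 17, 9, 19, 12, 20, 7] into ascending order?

Adjacent swaps: 11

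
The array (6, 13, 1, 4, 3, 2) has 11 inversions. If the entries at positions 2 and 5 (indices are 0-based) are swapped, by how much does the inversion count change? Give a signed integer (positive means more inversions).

+1

Positions 2 and 5 hold 1 and 2; after swapping, the array is [6, 13, 2, 4, 3, 1].
Element-by-element contributions:
6: 4
13: 4
2: 1
4: 2
3: 1
1: 0
Sum: 4 + 4 + 1 + 2 + 1 + 0 = 12
Change: 12 − 11 = +1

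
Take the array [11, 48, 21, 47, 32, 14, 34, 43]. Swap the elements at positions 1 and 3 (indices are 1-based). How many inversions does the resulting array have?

13

Positions 1 and 3 hold 11 and 21; after swapping, the array is [21, 48, 11, 47, 32, 14, 34, 43].
For each element, count later entries that are smaller:
21: 2
48: 6
11: 0
47: 4
32: 1
14: 0
34: 0
43: 0
Sum: 2 + 6 + 0 + 4 + 1 + 0 + 0 + 0 = 13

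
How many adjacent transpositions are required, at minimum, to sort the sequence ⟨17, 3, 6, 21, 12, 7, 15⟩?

9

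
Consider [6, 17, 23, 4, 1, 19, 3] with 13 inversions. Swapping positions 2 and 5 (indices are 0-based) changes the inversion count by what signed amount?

-1

Positions 2 and 5 hold 23 and 19; after swapping, the array is [6, 17, 19, 4, 1, 23, 3].
Element-by-element contributions:
6 → 4, 1, 3 → 3
17 → 4, 1, 3 → 3
19 → 4, 1, 3 → 3
4 → 1, 3 → 2
1 → none → 0
23 → 3 → 1
3 → none → 0
Sum: 3 + 3 + 3 + 2 + 0 + 1 + 0 = 12
Change: 12 − 13 = -1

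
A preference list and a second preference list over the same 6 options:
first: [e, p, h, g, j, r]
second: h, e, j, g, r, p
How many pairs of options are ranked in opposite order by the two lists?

6

Assign each item its position (1..6) in the first ordering, then rewrite the second ordering as that position sequence:
positions: e→1, p→2, h→3, g→4, j→5, r→6
second ordering as positions: [3, 1, 5, 4, 6, 2]
Discordant pairs = inversions in this position sequence.
3: 1, 2 → 2
1: 0
5: 4, 2 → 2
4: 2 → 1
6: 2 → 1
2: 0
Total: 2 + 0 + 2 + 1 + 1 + 0 = 6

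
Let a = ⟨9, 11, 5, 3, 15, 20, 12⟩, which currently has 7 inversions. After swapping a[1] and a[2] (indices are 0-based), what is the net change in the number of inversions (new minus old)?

-1

Positions 1 and 2 hold 11 and 5; after swapping, the array is [9, 5, 11, 3, 15, 20, 12].
Count, for each position, how many later elements it exceeds:
9: 2
5: 1
11: 1
3: 0
15: 1
20: 1
12: 0
Sum: 2 + 1 + 1 + 0 + 1 + 1 + 0 = 6
Change: 6 − 7 = -1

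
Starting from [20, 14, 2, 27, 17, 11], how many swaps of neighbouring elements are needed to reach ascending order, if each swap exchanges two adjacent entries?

Each adjacent swap fixes exactly one inversion, so the minimum swap count equals the number of inversions.
Count inversions — for each element, later elements that are smaller:
20: 14, 2, 17, 11 → 4
14: 2, 11 → 2
2: none → 0
27: 17, 11 → 2
17: 11 → 1
11: none → 0
Total inversions: 4 + 2 + 0 + 2 + 1 + 0 = 9

There are 9 swaps.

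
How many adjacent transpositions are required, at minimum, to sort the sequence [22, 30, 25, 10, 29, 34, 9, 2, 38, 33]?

Minimum adjacent swaps = number of inversions (each swap of adjacent out-of-order elements removes one inversion and no swap can remove more).
Count inversions — for each element, later elements that are smaller:
22: 10, 9, 2 → 3
30: 25, 10, 29, 9, 2 → 5
25: 10, 9, 2 → 3
10: 9, 2 → 2
29: 9, 2 → 2
34: 9, 2, 33 → 3
9: 2 → 1
2: none → 0
38: 33 → 1
33: none → 0
Total inversions: 3 + 5 + 3 + 2 + 2 + 3 + 1 + 0 + 1 + 0 = 20

20 swaps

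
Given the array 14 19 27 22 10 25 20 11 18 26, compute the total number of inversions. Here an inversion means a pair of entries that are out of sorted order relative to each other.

21 inversions

For each element, count later entries that are smaller:
14 → 10, 11 → 2
19 → 10, 11, 18 → 3
27 → 22, 10, 25, 20, 11, 18, 26 → 7
22 → 10, 20, 11, 18 → 4
10 → none → 0
25 → 20, 11, 18 → 3
20 → 11, 18 → 2
11 → none → 0
18 → none → 0
26 → none → 0
Sum: 2 + 3 + 7 + 4 + 0 + 3 + 2 + 0 + 0 + 0 = 21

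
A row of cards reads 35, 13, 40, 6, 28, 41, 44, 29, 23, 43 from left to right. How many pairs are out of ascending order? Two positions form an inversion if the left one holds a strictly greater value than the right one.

17

For each element, count later entries that are smaller:
35 → 13, 6, 28, 29, 23 → 5
13 → 6 → 1
40 → 6, 28, 29, 23 → 4
6 → none → 0
28 → 23 → 1
41 → 29, 23 → 2
44 → 29, 23, 43 → 3
29 → 23 → 1
23 → none → 0
43 → none → 0
Sum: 5 + 1 + 4 + 0 + 1 + 2 + 3 + 1 + 0 + 0 = 17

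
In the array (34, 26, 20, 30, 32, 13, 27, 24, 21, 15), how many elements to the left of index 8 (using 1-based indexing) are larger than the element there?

The element at index 8 is 24.
Elements before it: 34, 26, 20, 30, 32, 13, 27
Those larger than 24: 34, 26, 30, 32, 27

5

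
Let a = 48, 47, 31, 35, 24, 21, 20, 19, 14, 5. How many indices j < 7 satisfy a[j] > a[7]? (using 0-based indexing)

7

The element at index 7 is 19.
Elements before it: 48, 47, 31, 35, 24, 21, 20
Those larger than 19: 48, 47, 31, 35, 24, 21, 20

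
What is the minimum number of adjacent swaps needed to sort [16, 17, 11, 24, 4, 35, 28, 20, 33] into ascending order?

11 adjacent swaps

Minimum adjacent swaps = number of inversions (each swap of adjacent out-of-order elements removes one inversion and no swap can remove more).
Count inversions — for each element, later elements that are smaller:
16: 11, 4 → 2
17: 11, 4 → 2
11: 4 → 1
24: 4, 20 → 2
4: none → 0
35: 28, 20, 33 → 3
28: 20 → 1
20: none → 0
33: none → 0
Total inversions: 2 + 2 + 1 + 2 + 0 + 3 + 1 + 0 + 0 = 11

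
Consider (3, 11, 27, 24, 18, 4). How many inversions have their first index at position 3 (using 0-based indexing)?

The element at index 3 is 24.
Elements after it: 18, 4
Those smaller than 24: 18, 4

2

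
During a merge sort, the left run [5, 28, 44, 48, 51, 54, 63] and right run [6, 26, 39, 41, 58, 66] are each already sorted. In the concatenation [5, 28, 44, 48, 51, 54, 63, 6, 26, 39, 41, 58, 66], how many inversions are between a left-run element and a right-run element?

Count, for every r in R, how many entries of L exceed r:
r = 6: 28, 44, 48, 51, 54, 63 → 6
r = 26: 28, 44, 48, 51, 54, 63 → 6
r = 39: 44, 48, 51, 54, 63 → 5
r = 41: 44, 48, 51, 54, 63 → 5
r = 58: 63 → 1
r = 66: none → 0
Cross-inversions: 6 + 6 + 5 + 5 + 1 + 0 = 23

There are 23 split inversions.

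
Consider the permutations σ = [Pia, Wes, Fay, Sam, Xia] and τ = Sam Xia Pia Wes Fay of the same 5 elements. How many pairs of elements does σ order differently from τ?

There are 6 discordant pairs.

Assign each item its position (1..5) in the first ordering, then rewrite the second ordering as that position sequence:
positions: Pia→1, Wes→2, Fay→3, Sam→4, Xia→5
second ordering as positions: [4, 5, 1, 2, 3]
Discordant pairs = inversions in this position sequence.
4: 1, 2, 3 → 3
5: 1, 2, 3 → 3
1: 0
2: 0
3: 0
Total: 3 + 3 + 0 + 0 + 0 = 6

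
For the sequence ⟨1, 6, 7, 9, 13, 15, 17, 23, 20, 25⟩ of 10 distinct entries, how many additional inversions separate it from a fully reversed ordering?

44

Maximum inversions for 10 distinct elements is C(10, 2) = 10·9/2 = 45.
Current inversions — for each element, count later smaller elements:
1: 0
6: 0
7: 0
9: 0
13: 0
15: 0
17: 0
23: 1
20: 0
25: 0
Current total: 0 + 0 + 0 + 0 + 0 + 0 + 0 + 1 + 0 + 0 = 1
Shortfall: 45 − 1 = 44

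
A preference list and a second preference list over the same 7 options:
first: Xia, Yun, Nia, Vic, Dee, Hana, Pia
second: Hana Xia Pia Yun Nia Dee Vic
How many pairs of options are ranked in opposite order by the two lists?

Assign each item its position (1..7) in the first ordering, then rewrite the second ordering as that position sequence:
positions: Xia→1, Yun→2, Nia→3, Vic→4, Dee→5, Hana→6, Pia→7
second ordering as positions: [6, 1, 7, 2, 3, 5, 4]
Discordant pairs = inversions in this position sequence.
6: 1, 2, 3, 5, 4 → 5
1: 0
7: 2, 3, 5, 4 → 4
2: 0
3: 0
5: 4 → 1
4: 0
Total: 5 + 0 + 4 + 0 + 0 + 1 + 0 = 10

10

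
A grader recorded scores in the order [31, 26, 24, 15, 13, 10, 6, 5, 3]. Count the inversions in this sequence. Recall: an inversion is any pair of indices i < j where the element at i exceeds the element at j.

Inversions: 36

Element-by-element contributions:
31: 8
26: 7
24: 6
15: 5
13: 4
10: 3
6: 2
5: 1
3: 0
Sum: 8 + 7 + 6 + 5 + 4 + 3 + 2 + 1 + 0 = 36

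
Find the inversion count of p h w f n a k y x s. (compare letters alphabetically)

18 inversions

Count, for each position, how many later elements it exceeds:
p: 5
h: 2
w: 5
f: 1
n: 2
a: 0
k: 0
y: 2
x: 1
s: 0
Sum: 5 + 2 + 5 + 1 + 2 + 0 + 0 + 2 + 1 + 0 = 18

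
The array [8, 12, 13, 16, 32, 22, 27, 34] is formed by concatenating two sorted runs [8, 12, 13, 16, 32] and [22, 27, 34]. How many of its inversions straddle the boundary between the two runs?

Cross-inversions: 2

Count, for every r in R, how many entries of L exceed r:
r = 22: 32 → 1
r = 27: 32 → 1
r = 34: none → 0
Cross-inversions: 1 + 1 + 0 = 2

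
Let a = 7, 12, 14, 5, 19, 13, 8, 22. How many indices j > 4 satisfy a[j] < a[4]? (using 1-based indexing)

The element at index 4 is 5.
Elements after it: 19, 13, 8, 22
None of them are smaller than 5.

0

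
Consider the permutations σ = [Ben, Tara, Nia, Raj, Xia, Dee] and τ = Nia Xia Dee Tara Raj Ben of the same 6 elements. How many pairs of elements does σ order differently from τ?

10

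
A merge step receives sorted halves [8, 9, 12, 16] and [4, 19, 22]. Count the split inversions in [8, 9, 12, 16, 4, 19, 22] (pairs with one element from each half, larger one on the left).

Count, for every r in R, how many entries of L exceed r:
r = 4: 8, 9, 12, 16 → 4
r = 19: none → 0
r = 22: none → 0
Cross-inversions: 4 + 0 + 0 = 4

There are 4 split inversions.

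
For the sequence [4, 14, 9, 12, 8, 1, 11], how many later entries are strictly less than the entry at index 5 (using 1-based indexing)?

1

The element at index 5 is 8.
Elements after it: 1, 11
Those smaller than 8: 1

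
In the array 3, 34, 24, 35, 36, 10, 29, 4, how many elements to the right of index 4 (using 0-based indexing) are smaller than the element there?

3 such elements

The element at index 4 is 36.
Elements after it: 10, 29, 4
Those smaller than 36: 10, 29, 4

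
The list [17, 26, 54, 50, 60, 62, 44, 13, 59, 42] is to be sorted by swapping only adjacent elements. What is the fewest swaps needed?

20 adjacent swaps

Each adjacent swap fixes exactly one inversion, so the minimum swap count equals the number of inversions.
Count inversions — for each element, later elements that are smaller:
17: 13 → 1
26: 13 → 1
54: 50, 44, 13, 42 → 4
50: 44, 13, 42 → 3
60: 44, 13, 59, 42 → 4
62: 44, 13, 59, 42 → 4
44: 13, 42 → 2
13: none → 0
59: 42 → 1
42: none → 0
Total inversions: 1 + 1 + 4 + 3 + 4 + 4 + 2 + 0 + 1 + 0 = 20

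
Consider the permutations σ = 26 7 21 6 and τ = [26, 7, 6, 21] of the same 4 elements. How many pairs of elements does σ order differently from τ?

1

Assign each item its position (1..4) in the first ordering, then rewrite the second ordering as that position sequence:
positions: 26→1, 7→2, 21→3, 6→4
second ordering as positions: [1, 2, 4, 3]
Discordant pairs = inversions in this position sequence.
1: 0
2: 0
4: 3 → 1
3: 0
Total: 0 + 0 + 1 + 0 = 1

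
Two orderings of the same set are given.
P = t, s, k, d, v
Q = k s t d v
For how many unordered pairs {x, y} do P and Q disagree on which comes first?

3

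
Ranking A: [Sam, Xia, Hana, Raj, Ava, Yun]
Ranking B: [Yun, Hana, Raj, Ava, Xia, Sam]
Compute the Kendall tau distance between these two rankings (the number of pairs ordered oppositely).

Assign each item its position (1..6) in the first ordering, then rewrite the second ordering as that position sequence:
positions: Sam→1, Xia→2, Hana→3, Raj→4, Ava→5, Yun→6
second ordering as positions: [6, 3, 4, 5, 2, 1]
Discordant pairs = inversions in this position sequence.
6: 3, 4, 5, 2, 1 → 5
3: 2, 1 → 2
4: 2, 1 → 2
5: 2, 1 → 2
2: 1 → 1
1: 0
Total: 5 + 2 + 2 + 2 + 1 + 0 = 12

Discordant pairs: 12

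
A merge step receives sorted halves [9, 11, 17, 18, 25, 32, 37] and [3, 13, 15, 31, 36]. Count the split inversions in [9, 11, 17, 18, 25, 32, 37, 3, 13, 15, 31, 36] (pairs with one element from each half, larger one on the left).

20

For each element r of the right run, count left-run elements greater than r:
r = 3: 9, 11, 17, 18, 25, 32, 37 → 7
r = 13: 17, 18, 25, 32, 37 → 5
r = 15: 17, 18, 25, 32, 37 → 5
r = 31: 32, 37 → 2
r = 36: 37 → 1
Cross-inversions: 7 + 5 + 5 + 2 + 1 = 20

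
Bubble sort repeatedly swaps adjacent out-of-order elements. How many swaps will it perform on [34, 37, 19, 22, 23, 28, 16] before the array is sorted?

14 swaps

Each adjacent swap fixes exactly one inversion, so the minimum swap count equals the number of inversions.
Count inversions — for each element, later elements that are smaller:
34: 19, 22, 23, 28, 16 → 5
37: 19, 22, 23, 28, 16 → 5
19: 16 → 1
22: 16 → 1
23: 16 → 1
28: 16 → 1
16: none → 0
Total inversions: 5 + 5 + 1 + 1 + 1 + 1 + 0 = 14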